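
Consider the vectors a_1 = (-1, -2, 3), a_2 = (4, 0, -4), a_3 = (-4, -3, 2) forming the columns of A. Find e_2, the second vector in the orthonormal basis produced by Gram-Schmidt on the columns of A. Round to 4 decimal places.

e_1 = a_1/‖a_1‖ = (-1, -2, 3)/3.7417 = (-0.2673, -0.5345, 0.8018).
r_{12} = e_1·a_2 = -4.2762.
u_2 = a_2 + 4.2762·e_1 = (2.8571, -2.2857, -0.5714).
‖u_2‖ = 3.7033, so e_2 = (0.7715, -0.6172, -0.1543).

e_2 = (0.7715, -0.6172, -0.1543)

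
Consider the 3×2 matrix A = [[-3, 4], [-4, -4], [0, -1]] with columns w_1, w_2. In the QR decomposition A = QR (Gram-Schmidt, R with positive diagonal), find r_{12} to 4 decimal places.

r_{12} = 0.8000

q_1 = w_1/‖w_1‖ = (-3, -4, 0)/5.0000 = (-0.6000, -0.8000, 0.0000).
r_{12} = q_1·w_2 = 0.8000.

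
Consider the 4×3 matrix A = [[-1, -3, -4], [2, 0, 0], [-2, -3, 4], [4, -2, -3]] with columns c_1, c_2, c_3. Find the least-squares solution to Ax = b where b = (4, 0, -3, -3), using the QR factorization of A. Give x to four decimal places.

q_1 = c_1/‖c_1‖ = (-1, 2, -2, 4)/5.0000 = (-0.2000, 0.4000, -0.4000, 0.8000).
r_{12} = q_1·c_2 = 0.2000.
u_2 = c_2 − 0.2000·q_1 = (-2.9600, -0.0800, -2.9200, -2.1600).
‖u_2‖ = 4.6861, so q_2 = (-0.6316, -0.0171, -0.6231, -0.4609).
r_{13} = q_1·c_3 = -3.2000; r_{23} = q_2·c_3 = 1.4169.
u_3 = c_3 + 3.2000·q_1 − 1.4169·q_2 = (-3.7450, 1.3042, 3.6029, 0.2131).
‖u_3‖ = 5.3621, so q_3 = (-0.6984, 0.2432, 0.6719, 0.0397).
Qᵀb = (-2.0000, 0.7255, -4.9287).
Back-substitute: x_3 = -4.9287/5.3621 = -0.9192.
x_2 = (0.7255 − 1.4169·(-0.9192))/4.6861 = 0.4328.
x_1 = (-2.0000 − 0.2000·0.4328 + 3.2000·(-0.9192))/5.0000 = -1.0056.

x = (-1.0056, 0.4328, -0.9192)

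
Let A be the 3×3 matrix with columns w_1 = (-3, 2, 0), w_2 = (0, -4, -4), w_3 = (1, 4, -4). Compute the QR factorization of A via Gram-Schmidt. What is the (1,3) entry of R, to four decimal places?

r_{13} = 1.3868

w_1 = (-3, 2, 0); ‖w_1‖ = 3.6056, so e_1 = (-0.8321, 0.5547, 0.0000).
r_{13} = e_1·w_3 = 1.3868.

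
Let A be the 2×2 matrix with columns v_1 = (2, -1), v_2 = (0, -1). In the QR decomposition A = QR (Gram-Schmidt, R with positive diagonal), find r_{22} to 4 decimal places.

r_{22} = 0.8944

v_1 = (2, -1); ‖v_1‖ = 2.2361, so q_1 = (0.8944, -0.4472).
q_1·v_2 = 0.8944·0 + (-0.4472)·(-1) = 0.4472.
u_2 = v_2 − 0.4472·q_1 = (-0.4000, -0.8000).
r_{22} = ‖u_2‖ = 0.8944.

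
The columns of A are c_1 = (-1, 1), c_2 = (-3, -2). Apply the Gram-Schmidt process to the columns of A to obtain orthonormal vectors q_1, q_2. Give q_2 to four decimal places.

q_2 = (-0.7071, -0.7071)

c_1 = (-1, 1); ‖c_1‖ = 1.4142, so q_1 = (-0.7071, 0.7071).
q_1·c_2 = (-0.7071)·(-3) + 0.7071·(-2) = 0.7071.
u_2 = c_2 − 0.7071·q_1 = (-2.5000, -2.5000).
‖u_2‖ = 3.5355, so q_2 = (-0.7071, -0.7071).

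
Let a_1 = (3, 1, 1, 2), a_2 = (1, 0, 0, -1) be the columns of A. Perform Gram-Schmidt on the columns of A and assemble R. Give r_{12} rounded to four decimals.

a_1 = (3, 1, 1, 2); ‖a_1‖ = 3.8730, so e_1 = (0.7746, 0.2582, 0.2582, 0.5164).
r_{12} = e_1·a_2 = 0.2582.

r_{12} = 0.2582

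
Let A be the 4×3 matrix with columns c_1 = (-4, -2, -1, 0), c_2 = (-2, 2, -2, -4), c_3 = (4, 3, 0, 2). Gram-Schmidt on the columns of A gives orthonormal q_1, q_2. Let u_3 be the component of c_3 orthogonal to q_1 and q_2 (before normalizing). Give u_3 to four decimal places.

c_1 = (-4, -2, -1, 0); ‖c_1‖ = 4.5826, so q_1 = (-0.8729, -0.4364, -0.2182, 0.0000).
q_1·c_2 = (-0.8729)·(-2) + (-0.4364)·2 + (-0.2182)·(-2) + 0.0000·(-4) = 1.3093.
u_2 = c_2 − 1.3093·q_1 = (-0.8571, 2.5714, -1.7143, -4.0000).
‖u_2‖ = 5.1270, so q_2 = (-0.1672, 0.5016, -0.3344, -0.7802).
q_1·c_3 = (-0.8729)·4 + (-0.4364)·3 + (-0.2182)·0 + 0.0000·2 = -4.8008; q_2·c_3 = (-0.1672)·4 + 0.5016·3 + (-0.3344)·0 + (-0.7802)·2 = -0.7245.
u_3 = c_3 + 4.8008·q_1 + 0.7245·q_2 = (-0.3116, 1.2681, -1.2899, 1.4348).

u_3 = (-0.3116, 1.2681, -1.2899, 1.4348)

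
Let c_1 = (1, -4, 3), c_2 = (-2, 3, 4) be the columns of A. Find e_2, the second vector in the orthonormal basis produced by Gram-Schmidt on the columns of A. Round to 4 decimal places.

e_2 = (-0.3581, 0.5013, 0.7877)

c_1 = (1, -4, 3); ‖c_1‖ = 5.0990, so e_1 = (0.1961, -0.7845, 0.5883).
e_1·c_2 = 0.1961·(-2) + (-0.7845)·3 + 0.5883·4 = -0.3922.
u_2 = c_2 + 0.3922·e_1 = (-1.9231, 2.6923, 4.2308).
‖u_2‖ = 5.3709, so e_2 = (-0.3581, 0.5013, 0.7877).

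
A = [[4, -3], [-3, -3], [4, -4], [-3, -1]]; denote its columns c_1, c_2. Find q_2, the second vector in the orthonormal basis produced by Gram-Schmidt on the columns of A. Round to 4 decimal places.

q_2 = (-0.3147, -0.7244, -0.4976, -0.3586)

c_1 = (4, -3, 4, -3); ‖c_1‖ = 7.0711, so q_1 = (0.5657, -0.4243, 0.5657, -0.4243).
q_1·c_2 = 0.5657·(-3) + (-0.4243)·(-3) + 0.5657·(-4) + (-0.4243)·(-1) = -2.2627.
u_2 = c_2 + 2.2627·q_1 = (-1.7200, -3.9600, -2.7200, -1.9600).
‖u_2‖ = 5.4663, so q_2 = (-0.3147, -0.7244, -0.4976, -0.3586).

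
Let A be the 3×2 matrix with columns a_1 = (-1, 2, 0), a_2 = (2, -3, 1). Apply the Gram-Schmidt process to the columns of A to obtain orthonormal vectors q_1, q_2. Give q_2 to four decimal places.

q_1 = a_1/‖a_1‖ = (-1, 2, 0)/2.2361 = (-0.4472, 0.8944, 0.0000).
r_{12} = q_1·a_2 = -3.5777.
u_2 = a_2 + 3.5777·q_1 = (0.4000, 0.2000, 1.0000).
‖u_2‖ = 1.0954, so q_2 = (0.3651, 0.1826, 0.9129).

q_2 = (0.3651, 0.1826, 0.9129)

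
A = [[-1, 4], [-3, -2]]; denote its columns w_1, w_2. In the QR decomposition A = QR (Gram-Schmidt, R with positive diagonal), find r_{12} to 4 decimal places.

r_{12} = 0.6325

w_1 = (-1, -3); ‖w_1‖ = 3.1623, so q_1 = (-0.3162, -0.9487).
r_{12} = q_1·w_2 = 0.6325.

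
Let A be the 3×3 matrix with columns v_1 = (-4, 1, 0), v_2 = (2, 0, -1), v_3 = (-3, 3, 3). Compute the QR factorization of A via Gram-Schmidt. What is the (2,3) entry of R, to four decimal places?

e_1 = v_1/‖v_1‖ = (-4, 1, 0)/4.1231 = (-0.9701, 0.2425, 0.0000).
r_{12} = e_1·v_2 = -1.9403.
u_2 = v_2 + 1.9403·e_1 = (0.1176, 0.4706, -1.0000).
‖u_2‖ = 1.1114, so e_2 = (0.1059, 0.4234, -0.8997).
r_{23} = e_2·v_3 = -1.7465.

r_{23} = -1.7465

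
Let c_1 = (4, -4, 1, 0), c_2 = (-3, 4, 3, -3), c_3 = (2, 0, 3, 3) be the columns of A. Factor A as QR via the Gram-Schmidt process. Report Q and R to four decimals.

c_1 = (4, -4, 1, 0); ‖c_1‖ = 5.7446, so q_1 = (0.6963, -0.6963, 0.1741, 0.0000).
q_1·c_2 = 0.6963·(-3) + (-0.6963)·4 + 0.1741·3 + 0.0000·(-3) = -4.3519.
u_2 = c_2 + 4.3519·q_1 = (0.0303, 0.9697, 3.7576, -3.0000).
‖u_2‖ = 4.9052, so q_2 = (0.0062, 0.1977, 0.7660, -0.6116).
q_1·c_3 = 0.6963·2 + (-0.6963)·0 + 0.1741·3 + 0.0000·3 = 1.9149; q_2·c_3 = 0.0062·2 + 0.1977·0 + 0.7660·3 + (-0.6116)·3 = 0.4757.
u_3 = c_3 − 1.9149·q_1 − 0.4757·q_2 = (0.6637, 1.2393, 2.3023, 3.2909).
‖u_3‖ = 4.2552, so q_3 = (0.1560, 0.2912, 0.5410, 0.7734).

Q = [[0.6963, 0.0062, 0.1560], [-0.6963, 0.1977, 0.2912], [0.1741, 0.7660, 0.5410], [0.0000, -0.6116, 0.7734]], R = [[5.7446, -4.3519, 1.9149], [0.0000, 4.9052, 0.4757], [0.0000, 0.0000, 4.2552]]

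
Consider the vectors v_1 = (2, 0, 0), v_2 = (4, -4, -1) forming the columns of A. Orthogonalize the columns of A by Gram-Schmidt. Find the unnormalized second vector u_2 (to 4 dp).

v_1 = (2, 0, 0); ‖v_1‖ = 2.0000, so q_1 = (1.0000, 0.0000, 0.0000).
q_1·v_2 = 1.0000·4 + 0.0000·(-4) + 0.0000·(-1) = 4.0000.
u_2 = v_2 − 4.0000·q_1 = (0.0000, -4.0000, -1.0000).

u_2 = (0.0000, -4.0000, -1.0000)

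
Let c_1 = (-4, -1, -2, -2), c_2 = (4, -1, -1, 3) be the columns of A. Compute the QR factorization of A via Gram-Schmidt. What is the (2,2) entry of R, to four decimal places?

q_1 = c_1/‖c_1‖ = (-4, -1, -2, -2)/5.0000 = (-0.8000, -0.2000, -0.4000, -0.4000).
r_{12} = q_1·c_2 = -3.8000.
u_2 = c_2 + 3.8000·q_1 = (0.9600, -1.7600, -2.5200, 1.4800).
r_{22} = ‖u_2‖ = 3.5440.

r_{22} = 3.5440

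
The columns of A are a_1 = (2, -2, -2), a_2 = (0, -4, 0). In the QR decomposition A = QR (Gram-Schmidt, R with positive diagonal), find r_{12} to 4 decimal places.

a_1 = (2, -2, -2); ‖a_1‖ = 3.4641, so e_1 = (0.5774, -0.5774, -0.5774).
r_{12} = e_1·a_2 = 2.3094.

r_{12} = 2.3094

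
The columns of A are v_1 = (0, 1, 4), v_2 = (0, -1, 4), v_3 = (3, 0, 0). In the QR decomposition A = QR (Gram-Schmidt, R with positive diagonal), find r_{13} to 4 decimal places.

e_1 = v_1/‖v_1‖ = (0, 1, 4)/4.1231 = (0.0000, 0.2425, 0.9701).
r_{13} = e_1·v_3 = 0.0000.

r_{13} = 0.0000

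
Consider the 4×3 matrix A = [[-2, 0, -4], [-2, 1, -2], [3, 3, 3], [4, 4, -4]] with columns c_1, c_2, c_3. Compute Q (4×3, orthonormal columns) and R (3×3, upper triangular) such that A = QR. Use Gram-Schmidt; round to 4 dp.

c_1 = (-2, -2, 3, 4); ‖c_1‖ = 5.7446, so e_1 = (-0.3482, -0.3482, 0.5222, 0.6963).
e_1·c_2 = (-0.3482)·0 + (-0.3482)·1 + 0.5222·3 + 0.6963·4 = 4.0038.
u_2 = c_2 − 4.0038·e_1 = (1.3939, 2.3939, 0.9091, 1.2121).
‖u_2‖ = 3.1575, so e_2 = (0.4415, 0.7582, 0.2879, 0.3839).
e_1·c_3 = (-0.3482)·(-4) + (-0.3482)·(-2) + 0.5222·3 + 0.6963·(-4) = 0.8704; e_2·c_3 = 0.4415·(-4) + 0.7582·(-2) + 0.2879·3 + 0.3839·(-4) = -3.9541.
u_3 = c_3 − 0.8704·e_1 + 3.9541·e_2 = (-1.9514, 1.3009, 3.6839, -3.0881).
‖u_3‖ = 5.3486, so e_3 = (-0.3648, 0.2432, 0.6888, -0.5774).

Q = [[-0.3482, 0.4415, -0.3648], [-0.3482, 0.7582, 0.2432], [0.5222, 0.2879, 0.6888], [0.6963, 0.3839, -0.5774]], R = [[5.7446, 4.0038, 0.8704], [0.0000, 3.1575, -3.9541], [0.0000, 0.0000, 5.3486]]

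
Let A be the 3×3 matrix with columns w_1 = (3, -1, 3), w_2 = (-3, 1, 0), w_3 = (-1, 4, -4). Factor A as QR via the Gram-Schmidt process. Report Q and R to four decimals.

q_1 = w_1/‖w_1‖ = (3, -1, 3)/4.3589 = (0.6882, -0.2294, 0.6882).
r_{12} = q_1·w_2 = -2.2942.
u_2 = w_2 + 2.2942·q_1 = (-1.4211, 0.4737, 1.5789).
‖u_2‖ = 2.1764, so q_2 = (-0.6529, 0.2176, 0.7255).
r_{13} = q_1·w_3 = -4.3589; r_{23} = q_2·w_3 = -1.3784.
u_3 = w_3 + 4.3589·q_1 + 1.3784·q_2 = (1.1000, 3.3000, 0.0000).
‖u_3‖ = 3.4785, so q_3 = (0.3162, 0.9487, 0.0000).

Q = [[0.6882, -0.6529, 0.3162], [-0.2294, 0.2176, 0.9487], [0.6882, 0.7255, 0.0000]], R = [[4.3589, -2.2942, -4.3589], [0.0000, 2.1764, -1.3784], [0.0000, 0.0000, 3.4785]]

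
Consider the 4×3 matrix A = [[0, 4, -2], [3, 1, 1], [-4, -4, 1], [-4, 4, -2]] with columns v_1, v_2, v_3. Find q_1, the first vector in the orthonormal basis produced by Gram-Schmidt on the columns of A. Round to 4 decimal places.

q_1 = (0.0000, 0.4685, -0.6247, -0.6247)

v_1 = (0, 3, -4, -4); ‖v_1‖ = 6.4031, so q_1 = (0.0000, 0.4685, -0.6247, -0.6247).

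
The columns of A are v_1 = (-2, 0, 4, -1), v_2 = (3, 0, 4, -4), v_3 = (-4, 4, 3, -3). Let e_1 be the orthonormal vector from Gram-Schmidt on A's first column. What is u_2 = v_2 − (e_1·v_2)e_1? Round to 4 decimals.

u_2 = (4.3333, 0.0000, 1.3333, -3.3333)

e_1 = v_1/‖v_1‖ = (-2, 0, 4, -1)/4.5826 = (-0.4364, 0.0000, 0.8729, -0.2182).
r_{12} = e_1·v_2 = 3.0551.
u_2 = v_2 − 3.0551·e_1 = (4.3333, 0.0000, 1.3333, -3.3333).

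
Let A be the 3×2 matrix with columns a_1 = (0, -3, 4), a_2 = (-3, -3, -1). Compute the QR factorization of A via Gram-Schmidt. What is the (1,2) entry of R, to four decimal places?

r_{12} = 1.0000

a_1 = (0, -3, 4); ‖a_1‖ = 5.0000, so q_1 = (0.0000, -0.6000, 0.8000).
r_{12} = q_1·a_2 = 1.0000.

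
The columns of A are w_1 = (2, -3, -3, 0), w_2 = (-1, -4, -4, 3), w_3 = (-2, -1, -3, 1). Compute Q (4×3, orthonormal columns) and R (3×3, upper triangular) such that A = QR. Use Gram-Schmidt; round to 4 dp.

Q = [[0.4264, -0.6708, -0.4074], [-0.6396, -0.2236, 0.3883], [-0.6396, -0.2236, -0.6599], [0.0000, 0.6708, -0.4979]], R = [[4.6904, 4.6904, 1.7056], [0.0000, 4.4721, 2.9069], [0.0000, 0.0000, 1.9081]]

q_1 = w_1/‖w_1‖ = (2, -3, -3, 0)/4.6904 = (0.4264, -0.6396, -0.6396, 0.0000).
r_{12} = q_1·w_2 = 4.6904.
u_2 = w_2 − 4.6904·q_1 = (-3.0000, -1.0000, -1.0000, 3.0000).
‖u_2‖ = 4.4721, so q_2 = (-0.6708, -0.2236, -0.2236, 0.6708).
r_{13} = q_1·w_3 = 1.7056; r_{23} = q_2·w_3 = 2.9069.
u_3 = w_3 − 1.7056·q_1 − 2.9069·q_2 = (-0.7773, 0.7409, -1.2591, -0.9500).
‖u_3‖ = 1.9081, so q_3 = (-0.4074, 0.3883, -0.6599, -0.4979).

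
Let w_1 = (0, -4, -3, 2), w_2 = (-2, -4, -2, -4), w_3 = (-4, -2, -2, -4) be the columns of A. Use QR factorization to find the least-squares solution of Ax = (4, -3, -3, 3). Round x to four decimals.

w_1 = (0, -4, -3, 2); ‖w_1‖ = 5.3852, so q_1 = (0.0000, -0.7428, -0.5571, 0.3714).
q_1·w_2 = 0.0000·(-2) + (-0.7428)·(-4) + (-0.5571)·(-2) + 0.3714·(-4) = 2.5997.
u_2 = w_2 − 2.5997·q_1 = (-2.0000, -2.0690, -0.5517, -4.9655).
‖u_2‖ = 5.7655, so q_2 = (-0.3469, -0.3589, -0.0957, -0.8612).
q_1·w_3 = 0.0000·(-4) + (-0.7428)·(-2) + (-0.5571)·(-2) + 0.3714·(-4) = 1.1142; q_2·w_3 = (-0.3469)·(-4) + (-0.3589)·(-2) + (-0.0957)·(-2) + (-0.8612)·(-4) = 5.7416.
u_3 = w_3 − 1.1142·q_1 − 5.7416·q_2 = (-2.0083, 0.8880, -0.8299, 0.5311).
‖u_3‖ = 2.4068, so q_3 = (-0.8344, 0.3689, -0.3448, 0.2207).
Qᵀb = (5.0138, -2.6076, -2.7481).
Back-substitute: x_3 = -2.7481/2.4068 = -1.1418.
x_2 = (-2.6076 − 5.7416·(-1.1418))/5.7655 = 0.6848.
x_1 = (5.0138 − 2.5997·0.6848 − 1.1142·(-1.1418))/5.3852 = 0.8367.

x = (0.8367, 0.6848, -1.1418)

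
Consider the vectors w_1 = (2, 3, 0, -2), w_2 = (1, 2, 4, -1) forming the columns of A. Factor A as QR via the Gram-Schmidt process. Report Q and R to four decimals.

w_1 = (2, 3, 0, -2); ‖w_1‖ = 4.1231, so q_1 = (0.4851, 0.7276, 0.0000, -0.4851).
q_1·w_2 = 0.4851·1 + 0.7276·2 + 0.0000·4 + (-0.4851)·(-1) = 2.4254.
u_2 = w_2 − 2.4254·q_1 = (-0.1765, 0.2353, 4.0000, 0.1765).
‖u_2‖ = 4.0147, so q_2 = (-0.0440, 0.0586, 0.9963, 0.0440).

Q = [[0.4851, -0.0440], [0.7276, 0.0586], [0.0000, 0.9963], [-0.4851, 0.0440]], R = [[4.1231, 2.4254], [0.0000, 4.0147]]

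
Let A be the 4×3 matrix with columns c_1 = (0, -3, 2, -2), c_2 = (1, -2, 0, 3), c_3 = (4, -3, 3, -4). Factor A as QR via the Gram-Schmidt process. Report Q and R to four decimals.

Q = [[0.0000, 0.2673, 0.9607], [-0.7276, -0.5345, 0.1793], [0.4851, 0.0000, 0.0682], [-0.4851, 0.8018, -0.2007]], R = [[4.1231, 0.0000, 5.5783], [0.0000, 3.7417, -0.5345], [0.0000, 0.0000, 4.3124]]

q_1 = c_1/‖c_1‖ = (0, -3, 2, -2)/4.1231 = (0.0000, -0.7276, 0.4851, -0.4851).
r_{12} = q_1·c_2 = 0.0000.
u_2 = c_2 + 0.0000·q_1 = (1.0000, -2.0000, 0.0000, 3.0000).
‖u_2‖ = 3.7417, so q_2 = (0.2673, -0.5345, 0.0000, 0.8018).
r_{13} = q_1·c_3 = 5.5783; r_{23} = q_2·c_3 = -0.5345.
u_3 = c_3 − 5.5783·q_1 + 0.5345·q_2 = (4.1429, 0.7731, 0.2941, -0.8655).
‖u_3‖ = 4.3124, so q_3 = (0.9607, 0.1793, 0.0682, -0.2007).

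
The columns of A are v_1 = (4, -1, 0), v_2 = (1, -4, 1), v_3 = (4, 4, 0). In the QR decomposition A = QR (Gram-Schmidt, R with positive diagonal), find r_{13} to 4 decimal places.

r_{13} = 2.9104

e_1 = v_1/‖v_1‖ = (4, -1, 0)/4.1231 = (0.9701, -0.2425, 0.0000).
r_{13} = e_1·v_3 = 2.9104.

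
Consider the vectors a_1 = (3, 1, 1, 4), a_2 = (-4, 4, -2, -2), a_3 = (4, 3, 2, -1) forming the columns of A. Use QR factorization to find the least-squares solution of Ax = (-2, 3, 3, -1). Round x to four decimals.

x = (-0.0315, 0.4411, 0.3686)

a_1 = (3, 1, 1, 4); ‖a_1‖ = 5.1962, so e_1 = (0.5774, 0.1925, 0.1925, 0.7698).
e_1·a_2 = 0.5774·(-4) + 0.1925·4 + 0.1925·(-2) + 0.7698·(-2) = -3.4641.
u_2 = a_2 + 3.4641·e_1 = (-2.0000, 4.6667, -1.3333, 0.6667).
‖u_2‖ = 5.2915, so e_2 = (-0.3780, 0.8819, -0.2520, 0.1260).
e_1·a_3 = 0.5774·4 + 0.1925·3 + 0.1925·2 + 0.7698·(-1) = 2.5019; e_2·a_3 = (-0.3780)·4 + 0.8819·3 + (-0.2520)·2 + 0.1260·(-1) = 0.5040.
u_3 = a_3 − 2.5019·e_1 − 0.5040·e_2 = (2.7460, 2.0741, 1.6455, -2.9894).
‖u_3‖ = 4.8463, so e_3 = (0.5666, 0.4280, 0.3395, -0.6168).
Qᵀb = (-0.7698, 2.5198, 1.7861).
Back-substitute: x_3 = 1.7861/4.8463 = 0.3686.
x_2 = (2.5198 − 0.5040·0.3686)/5.2915 = 0.4411.
x_1 = (-0.7698 + 3.4641·0.4411 − 2.5019·0.3686)/5.1962 = -0.0315.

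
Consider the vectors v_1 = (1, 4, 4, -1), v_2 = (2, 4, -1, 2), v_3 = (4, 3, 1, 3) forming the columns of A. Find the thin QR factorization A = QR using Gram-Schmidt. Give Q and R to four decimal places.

Q = [[0.1715, 0.3614, 0.6601], [0.6860, 0.5680, -0.4532], [0.6860, -0.5293, 0.3997], [-0.1715, 0.5164, 0.4462]], R = [[5.8310, 2.0580, 2.9155], [0.0000, 4.5568, 4.1696], [0.0000, 0.0000, 3.0191]]

e_1 = v_1/‖v_1‖ = (1, 4, 4, -1)/5.8310 = (0.1715, 0.6860, 0.6860, -0.1715).
r_{12} = e_1·v_2 = 2.0580.
u_2 = v_2 − 2.0580·e_1 = (1.6471, 2.5882, -2.4118, 2.3529).
‖u_2‖ = 4.5568, so e_2 = (0.3614, 0.5680, -0.5293, 0.5164).
r_{13} = e_1·v_3 = 2.9155; r_{23} = e_2·v_3 = 4.1696.
u_3 = v_3 − 2.9155·e_1 − 4.1696·e_2 = (1.9929, -1.3683, 1.2068, 1.3470).
‖u_3‖ = 3.0191, so e_3 = (0.6601, -0.4532, 0.3997, 0.4462).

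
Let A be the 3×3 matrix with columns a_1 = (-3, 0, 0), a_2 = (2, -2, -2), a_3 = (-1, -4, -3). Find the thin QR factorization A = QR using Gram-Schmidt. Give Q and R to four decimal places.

Q = [[-1.0000, 0.0000, 0.0000], [0.0000, -0.7071, -0.7071], [0.0000, -0.7071, 0.7071]], R = [[3.0000, -2.0000, 1.0000], [0.0000, 2.8284, 4.9497], [0.0000, 0.0000, 0.7071]]

e_1 = a_1/‖a_1‖ = (-3, 0, 0)/3.0000 = (-1.0000, 0.0000, 0.0000).
r_{12} = e_1·a_2 = -2.0000.
u_2 = a_2 + 2.0000·e_1 = (0.0000, -2.0000, -2.0000).
‖u_2‖ = 2.8284, so e_2 = (0.0000, -0.7071, -0.7071).
r_{13} = e_1·a_3 = 1.0000; r_{23} = e_2·a_3 = 4.9497.
u_3 = a_3 − 1.0000·e_1 − 4.9497·e_2 = (0.0000, -0.5000, 0.5000).
‖u_3‖ = 0.7071, so e_3 = (0.0000, -0.7071, 0.7071).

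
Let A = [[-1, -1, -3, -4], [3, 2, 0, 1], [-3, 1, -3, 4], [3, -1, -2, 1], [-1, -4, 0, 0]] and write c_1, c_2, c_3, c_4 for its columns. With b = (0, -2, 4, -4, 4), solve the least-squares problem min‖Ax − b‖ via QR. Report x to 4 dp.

c_1 = (-1, 3, -3, 3, -1); ‖c_1‖ = 5.3852, so q_1 = (-0.1857, 0.5571, -0.5571, 0.5571, -0.1857).
q_1·c_2 = (-0.1857)·(-1) + 0.5571·2 + (-0.5571)·1 + 0.5571·(-1) + (-0.1857)·(-4) = 0.9285.
u_2 = c_2 − 0.9285·q_1 = (-0.8276, 1.4828, 1.5172, -1.5172, -3.8276).
‖u_2‖ = 4.7051, so q_2 = (-0.1759, 0.3151, 0.3225, -0.3225, -0.8135).
q_1·c_3 = (-0.1857)·(-3) + 0.5571·0 + (-0.5571)·(-3) + 0.5571·(-2) + (-0.1857)·0 = 1.1142; q_2·c_3 = (-0.1759)·(-3) + 0.3151·0 + 0.3225·(-3) + (-0.3225)·(-2) + (-0.8135)·0 = 0.2052.
u_3 = c_3 − 1.1142·q_1 − 0.2052·q_2 = (-2.7570, -0.6854, -2.4455, -2.5545, 0.3738).
‖u_3‖ = 4.5515, so q_3 = (-0.6057, -0.1506, -0.5373, -0.5612, 0.0821).
q_1·c_4 = (-0.1857)·(-4) + 0.5571·1 + (-0.5571)·4 + 0.5571·1 + (-0.1857)·0 = -0.3714; q_2·c_4 = (-0.1759)·(-4) + 0.3151·1 + 0.3225·4 + (-0.3225)·1 + (-0.8135)·0 = 1.9861; q_3·c_4 = (-0.6057)·(-4) + (-0.1506)·1 + (-0.5373)·4 + (-0.5612)·1 + 0.0821·0 = -0.4380.
u_4 = c_4 + 0.3714·q_1 − 1.9861·q_2 + 0.4380·q_3 = (-3.9850, 0.5150, 2.9173, 1.6015, 1.5827).
‖u_4‖ = 5.4521, so q_4 = (-0.7309, 0.0945, 0.5351, 0.2937, 0.2903).
Qᵀb = (-6.3136, -1.3045, 0.7255, 1.9376).
Back-substitute: x_4 = 1.9376/5.4521 = 0.3554.
x_3 = (0.7255 + 0.4380·0.3554)/4.5515 = 0.1936.
x_2 = (-1.3045 − 0.2052·0.1936 − 1.9861·0.3554)/4.7051 = -0.4357.
x_1 = (-6.3136 − 0.9285·(-0.4357) − 1.1142·0.1936 + 0.3714·0.3554)/5.3852 = -1.1128.

x = (-1.1128, -0.4357, 0.1936, 0.3554)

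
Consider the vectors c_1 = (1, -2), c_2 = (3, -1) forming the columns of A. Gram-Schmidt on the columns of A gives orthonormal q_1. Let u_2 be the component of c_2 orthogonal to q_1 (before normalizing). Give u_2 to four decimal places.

u_2 = (2.0000, 1.0000)

q_1 = c_1/‖c_1‖ = (1, -2)/2.2361 = (0.4472, -0.8944).
r_{12} = q_1·c_2 = 2.2361.
u_2 = c_2 − 2.2361·q_1 = (2.0000, 1.0000).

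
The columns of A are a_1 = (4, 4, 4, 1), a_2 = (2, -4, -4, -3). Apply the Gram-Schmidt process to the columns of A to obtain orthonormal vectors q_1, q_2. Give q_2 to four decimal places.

a_1 = (4, 4, 4, 1); ‖a_1‖ = 7.0000, so q_1 = (0.5714, 0.5714, 0.5714, 0.1429).
q_1·a_2 = 0.5714·2 + 0.5714·(-4) + 0.5714·(-4) + 0.1429·(-3) = -3.8571.
u_2 = a_2 + 3.8571·q_1 = (4.2041, -1.7959, -1.7959, -2.4490).
‖u_2‖ = 5.4884, so q_2 = (0.7660, -0.3272, -0.3272, -0.4462).

q_2 = (0.7660, -0.3272, -0.3272, -0.4462)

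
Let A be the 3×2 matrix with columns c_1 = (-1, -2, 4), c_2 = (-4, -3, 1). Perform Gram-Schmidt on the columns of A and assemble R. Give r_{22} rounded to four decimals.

c_1 = (-1, -2, 4); ‖c_1‖ = 4.5826, so e_1 = (-0.2182, -0.4364, 0.8729).
e_1·c_2 = (-0.2182)·(-4) + (-0.4364)·(-3) + 0.8729·1 = 3.0551.
u_2 = c_2 − 3.0551·e_1 = (-3.3333, -1.6667, -1.6667).
r_{22} = ‖u_2‖ = 4.0825.

r_{22} = 4.0825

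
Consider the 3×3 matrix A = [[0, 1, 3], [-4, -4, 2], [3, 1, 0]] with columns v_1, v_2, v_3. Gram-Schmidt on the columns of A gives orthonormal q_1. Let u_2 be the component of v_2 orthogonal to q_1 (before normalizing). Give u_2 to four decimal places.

q_1 = v_1/‖v_1‖ = (0, -4, 3)/5.0000 = (0.0000, -0.8000, 0.6000).
r_{12} = q_1·v_2 = 3.8000.
u_2 = v_2 − 3.8000·q_1 = (1.0000, -0.9600, -1.2800).

u_2 = (1.0000, -0.9600, -1.2800)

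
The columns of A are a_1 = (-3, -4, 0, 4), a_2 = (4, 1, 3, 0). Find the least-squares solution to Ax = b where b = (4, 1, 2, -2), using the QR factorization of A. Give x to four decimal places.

x = (-0.3160, 0.6901)

q_1 = a_1/‖a_1‖ = (-3, -4, 0, 4)/6.4031 = (-0.4685, -0.6247, 0.0000, 0.6247).
r_{12} = q_1·a_2 = -2.4988.
u_2 = a_2 + 2.4988·q_1 = (2.8293, -0.5610, 3.0000, 1.5610).
‖u_2‖ = 4.4448, so q_2 = (0.6365, -0.1262, 0.6749, 0.3512).
Qᵀb = (-3.7482, 3.0674).
Back-substitute: x_2 = 3.0674/4.4448 = 0.6901.
x_1 = (-3.7482 + 2.4988·0.6901)/6.4031 = -0.3160.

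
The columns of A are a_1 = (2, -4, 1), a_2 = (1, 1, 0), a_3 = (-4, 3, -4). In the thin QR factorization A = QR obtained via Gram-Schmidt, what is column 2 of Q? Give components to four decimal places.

a_1 = (2, -4, 1); ‖a_1‖ = 4.5826, so q_1 = (0.4364, -0.8729, 0.2182).
q_1·a_2 = 0.4364·1 + (-0.8729)·1 + 0.2182·0 = -0.4364.
u_2 = a_2 + 0.4364·q_1 = (1.1905, 0.6190, 0.0952).
‖u_2‖ = 1.3452, so q_2 = (0.8850, 0.4602, 0.0708).

q_2 = (0.8850, 0.4602, 0.0708)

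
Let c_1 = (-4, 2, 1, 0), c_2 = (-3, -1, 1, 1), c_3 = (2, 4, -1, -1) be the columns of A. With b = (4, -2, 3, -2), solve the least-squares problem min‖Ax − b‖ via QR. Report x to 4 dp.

x = (1.3636, -4.3636, -2.3636)

e_1 = c_1/‖c_1‖ = (-4, 2, 1, 0)/4.5826 = (-0.8729, 0.4364, 0.2182, 0.0000).
r_{12} = e_1·c_2 = 2.4004.
u_2 = c_2 − 2.4004·e_1 = (-0.9048, -2.0476, 0.4762, 1.0000).
‖u_2‖ = 2.4976, so e_2 = (-0.3622, -0.8198, 0.1907, 0.4004).
r_{13} = e_1·c_3 = -0.2182; r_{23} = e_2·c_3 = -4.5949.
u_3 = c_3 + 0.2182·e_1 + 4.5949·e_2 = (0.1450, 0.3282, -0.0763, 0.8397).
‖u_3‖ = 0.9163, so e_3 = (0.1583, 0.3582, -0.0833, 0.9163).
Qᵀb = (-3.7097, -0.0381, -2.1659).
Back-substitute: x_3 = -2.1659/0.9163 = -2.3636.
x_2 = (-0.0381 + 4.5949·(-2.3636))/2.4976 = -4.3636.
x_1 = (-3.7097 − 2.4004·(-4.3636) + 0.2182·(-2.3636))/4.5826 = 1.3636.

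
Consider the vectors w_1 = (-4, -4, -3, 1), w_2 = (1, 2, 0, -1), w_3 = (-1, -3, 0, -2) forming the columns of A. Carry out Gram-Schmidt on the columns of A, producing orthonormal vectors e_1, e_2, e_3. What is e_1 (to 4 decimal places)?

e_1 = (-0.6172, -0.6172, -0.4629, 0.1543)

w_1 = (-4, -4, -3, 1); ‖w_1‖ = 6.4807, so e_1 = (-0.6172, -0.6172, -0.4629, 0.1543).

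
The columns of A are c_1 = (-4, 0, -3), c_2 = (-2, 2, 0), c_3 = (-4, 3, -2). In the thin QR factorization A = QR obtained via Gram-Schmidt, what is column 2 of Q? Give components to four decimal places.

c_1 = (-4, 0, -3); ‖c_1‖ = 5.0000, so q_1 = (-0.8000, 0.0000, -0.6000).
q_1·c_2 = (-0.8000)·(-2) + 0.0000·2 + (-0.6000)·0 = 1.6000.
u_2 = c_2 − 1.6000·q_1 = (-0.7200, 2.0000, 0.9600).
‖u_2‖ = 2.3324, so q_2 = (-0.3087, 0.8575, 0.4116).

q_2 = (-0.3087, 0.8575, 0.4116)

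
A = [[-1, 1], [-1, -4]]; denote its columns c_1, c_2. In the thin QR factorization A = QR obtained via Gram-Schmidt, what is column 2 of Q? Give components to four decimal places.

e_2 = (0.7071, -0.7071)

c_1 = (-1, -1); ‖c_1‖ = 1.4142, so e_1 = (-0.7071, -0.7071).
e_1·c_2 = (-0.7071)·1 + (-0.7071)·(-4) = 2.1213.
u_2 = c_2 − 2.1213·e_1 = (2.5000, -2.5000).
‖u_2‖ = 3.5355, so e_2 = (0.7071, -0.7071).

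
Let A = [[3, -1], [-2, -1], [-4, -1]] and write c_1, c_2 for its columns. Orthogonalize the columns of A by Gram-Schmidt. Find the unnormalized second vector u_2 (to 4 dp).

e_1 = c_1/‖c_1‖ = (3, -2, -4)/5.3852 = (0.5571, -0.3714, -0.7428).
r_{12} = e_1·c_2 = 0.5571.
u_2 = c_2 − 0.5571·e_1 = (-1.3103, -0.7931, -0.5862).

u_2 = (-1.3103, -0.7931, -0.5862)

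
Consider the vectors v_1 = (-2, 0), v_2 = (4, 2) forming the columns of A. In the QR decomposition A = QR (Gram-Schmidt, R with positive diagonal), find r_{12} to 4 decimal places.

v_1 = (-2, 0); ‖v_1‖ = 2.0000, so q_1 = (-1.0000, 0.0000).
r_{12} = q_1·v_2 = -4.0000.

r_{12} = -4.0000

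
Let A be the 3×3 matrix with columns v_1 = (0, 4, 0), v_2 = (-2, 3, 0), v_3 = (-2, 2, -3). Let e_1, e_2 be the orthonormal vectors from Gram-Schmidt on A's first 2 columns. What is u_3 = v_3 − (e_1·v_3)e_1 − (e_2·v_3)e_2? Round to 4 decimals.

v_1 = (0, 4, 0); ‖v_1‖ = 4.0000, so e_1 = (0.0000, 1.0000, 0.0000).
e_1·v_2 = 0.0000·(-2) + 1.0000·3 + 0.0000·0 = 3.0000.
u_2 = v_2 − 3.0000·e_1 = (-2.0000, 0.0000, 0.0000).
‖u_2‖ = 2.0000, so e_2 = (-1.0000, 0.0000, 0.0000).
e_1·v_3 = 0.0000·(-2) + 1.0000·2 + 0.0000·(-3) = 2.0000; e_2·v_3 = (-1.0000)·(-2) + 0.0000·2 + 0.0000·(-3) = 2.0000.
u_3 = v_3 − 2.0000·e_1 − 2.0000·e_2 = (0.0000, 0.0000, -3.0000).

u_3 = (0.0000, 0.0000, -3.0000)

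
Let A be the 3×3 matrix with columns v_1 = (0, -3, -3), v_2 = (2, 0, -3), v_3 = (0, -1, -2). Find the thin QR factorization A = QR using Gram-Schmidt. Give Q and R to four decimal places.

Q = [[0.0000, 0.6860, -0.7276], [-0.7071, 0.5145, 0.4851], [-0.7071, -0.5145, -0.4851]], R = [[4.2426, 2.1213, 2.1213], [0.0000, 2.9155, 0.5145], [0.0000, 0.0000, 0.4851]]

v_1 = (0, -3, -3); ‖v_1‖ = 4.2426, so e_1 = (0.0000, -0.7071, -0.7071).
e_1·v_2 = 0.0000·2 + (-0.7071)·0 + (-0.7071)·(-3) = 2.1213.
u_2 = v_2 − 2.1213·e_1 = (2.0000, 1.5000, -1.5000).
‖u_2‖ = 2.9155, so e_2 = (0.6860, 0.5145, -0.5145).
e_1·v_3 = 0.0000·0 + (-0.7071)·(-1) + (-0.7071)·(-2) = 2.1213; e_2·v_3 = 0.6860·0 + 0.5145·(-1) + (-0.5145)·(-2) = 0.5145.
u_3 = v_3 − 2.1213·e_1 − 0.5145·e_2 = (-0.3529, 0.2353, -0.2353).
‖u_3‖ = 0.4851, so e_3 = (-0.7276, 0.4851, -0.4851).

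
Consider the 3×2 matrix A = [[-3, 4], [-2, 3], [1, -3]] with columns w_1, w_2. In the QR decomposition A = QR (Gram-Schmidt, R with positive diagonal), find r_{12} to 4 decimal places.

w_1 = (-3, -2, 1); ‖w_1‖ = 3.7417, so q_1 = (-0.8018, -0.5345, 0.2673).
r_{12} = q_1·w_2 = -5.6125.

r_{12} = -5.6125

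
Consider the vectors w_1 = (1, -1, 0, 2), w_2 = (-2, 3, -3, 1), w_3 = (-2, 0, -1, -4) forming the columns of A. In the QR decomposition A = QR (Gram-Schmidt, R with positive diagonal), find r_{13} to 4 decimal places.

r_{13} = -4.0825

w_1 = (1, -1, 0, 2); ‖w_1‖ = 2.4495, so e_1 = (0.4082, -0.4082, 0.0000, 0.8165).
r_{13} = e_1·w_3 = -4.0825.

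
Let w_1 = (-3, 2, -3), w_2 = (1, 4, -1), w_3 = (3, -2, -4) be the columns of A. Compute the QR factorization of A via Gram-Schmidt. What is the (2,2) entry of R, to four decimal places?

r_{22} = 3.8847

w_1 = (-3, 2, -3); ‖w_1‖ = 4.6904, so e_1 = (-0.6396, 0.4264, -0.6396).
e_1·w_2 = (-0.6396)·1 + 0.4264·4 + (-0.6396)·(-1) = 1.7056.
u_2 = w_2 − 1.7056·e_1 = (2.0909, 3.2727, 0.0909).
r_{22} = ‖u_2‖ = 3.8847.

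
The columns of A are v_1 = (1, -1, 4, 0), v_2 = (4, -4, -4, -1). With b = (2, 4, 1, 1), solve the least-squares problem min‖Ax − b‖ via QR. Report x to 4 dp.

x = (-0.0073, -0.2665)

v_1 = (1, -1, 4, 0); ‖v_1‖ = 4.2426, so q_1 = (0.2357, -0.2357, 0.9428, 0.0000).
q_1·v_2 = 0.2357·4 + (-0.2357)·(-4) + 0.9428·(-4) + 0.0000·(-1) = -1.8856.
u_2 = v_2 + 1.8856·q_1 = (4.4444, -4.4444, -2.2222, -1.0000).
‖u_2‖ = 6.7412, so q_2 = (0.6593, -0.6593, -0.3296, -0.1483).
Qᵀb = (0.4714, -1.7966).
Back-substitute: x_2 = -1.7966/6.7412 = -0.2665.
x_1 = (0.4714 + 1.8856·(-0.2665))/4.2426 = -0.0073.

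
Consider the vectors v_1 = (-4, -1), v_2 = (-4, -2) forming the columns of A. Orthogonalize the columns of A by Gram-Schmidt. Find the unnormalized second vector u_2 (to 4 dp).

u_2 = (0.2353, -0.9412)

v_1 = (-4, -1); ‖v_1‖ = 4.1231, so e_1 = (-0.9701, -0.2425).
e_1·v_2 = (-0.9701)·(-4) + (-0.2425)·(-2) = 4.3656.
u_2 = v_2 − 4.3656·e_1 = (0.2353, -0.9412).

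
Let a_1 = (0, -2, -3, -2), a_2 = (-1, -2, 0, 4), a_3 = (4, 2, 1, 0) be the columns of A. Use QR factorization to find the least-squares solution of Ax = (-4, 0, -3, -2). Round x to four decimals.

x = (0.2045, -0.5500, -1.0461)

a_1 = (0, -2, -3, -2); ‖a_1‖ = 4.1231, so e_1 = (0.0000, -0.4851, -0.7276, -0.4851).
e_1·a_2 = 0.0000·(-1) + (-0.4851)·(-2) + (-0.7276)·0 + (-0.4851)·4 = -0.9701.
u_2 = a_2 + 0.9701·e_1 = (-1.0000, -2.4706, -0.7059, 3.5294).
‖u_2‖ = 4.4787, so e_2 = (-0.2233, -0.5516, -0.1576, 0.7880).
e_1·a_3 = 0.0000·4 + (-0.4851)·2 + (-0.7276)·1 + (-0.4851)·0 = -1.6977; e_2·a_3 = (-0.2233)·4 + (-0.5516)·2 + (-0.1576)·1 + 0.7880·0 = -2.1540.
u_3 = a_3 + 1.6977·e_1 + 2.1540·e_2 = (3.5191, -0.0117, -0.5748, 0.8739).
‖u_3‖ = 3.6712, so e_3 = (0.9585, -0.0032, -0.1566, 0.2380).
Qᵀb = (3.1530, -0.2101, -3.8406).
Back-substitute: x_3 = -3.8406/3.6712 = -1.0461.
x_2 = (-0.2101 + 2.1540·(-1.0461))/4.4787 = -0.5500.
x_1 = (3.1530 + 0.9701·(-0.5500) + 1.6977·(-1.0461))/4.1231 = 0.2045.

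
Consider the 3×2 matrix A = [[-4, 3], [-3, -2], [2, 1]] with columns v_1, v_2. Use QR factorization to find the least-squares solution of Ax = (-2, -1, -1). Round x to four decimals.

v_1 = (-4, -3, 2); ‖v_1‖ = 5.3852, so e_1 = (-0.7428, -0.5571, 0.3714).
e_1·v_2 = (-0.7428)·3 + (-0.5571)·(-2) + 0.3714·1 = -0.7428.
u_2 = v_2 + 0.7428·e_1 = (2.4483, -2.4138, 1.2759).
‖u_2‖ = 3.6672, so e_2 = (0.6676, -0.6582, 0.3479).
Qᵀb = (1.6713, -1.0249).
Back-substitute: x_2 = -1.0249/3.6672 = -0.2795.
x_1 = (1.6713 + 0.7428·(-0.2795))/5.3852 = 0.2718.

x = (0.2718, -0.2795)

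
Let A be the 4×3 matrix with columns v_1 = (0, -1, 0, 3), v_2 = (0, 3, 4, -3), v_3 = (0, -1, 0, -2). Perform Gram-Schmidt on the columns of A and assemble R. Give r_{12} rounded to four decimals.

e_1 = v_1/‖v_1‖ = (0, -1, 0, 3)/3.1623 = (0.0000, -0.3162, 0.0000, 0.9487).
r_{12} = e_1·v_2 = -3.7947.

r_{12} = -3.7947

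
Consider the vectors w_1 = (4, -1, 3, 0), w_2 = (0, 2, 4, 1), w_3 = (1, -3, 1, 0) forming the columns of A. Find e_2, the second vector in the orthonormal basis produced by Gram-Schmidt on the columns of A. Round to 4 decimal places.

w_1 = (4, -1, 3, 0); ‖w_1‖ = 5.0990, so e_1 = (0.7845, -0.1961, 0.5883, 0.0000).
e_1·w_2 = 0.7845·0 + (-0.1961)·2 + 0.5883·4 + 0.0000·1 = 1.9612.
u_2 = w_2 − 1.9612·e_1 = (-1.5385, 2.3846, 2.8462, 1.0000).
‖u_2‖ = 4.1417, so e_2 = (-0.3715, 0.5758, 0.6872, 0.2414).

e_2 = (-0.3715, 0.5758, 0.6872, 0.2414)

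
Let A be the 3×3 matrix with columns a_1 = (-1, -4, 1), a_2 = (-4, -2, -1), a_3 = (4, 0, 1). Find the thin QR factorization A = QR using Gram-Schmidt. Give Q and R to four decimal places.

a_1 = (-1, -4, 1); ‖a_1‖ = 4.2426, so e_1 = (-0.2357, -0.9428, 0.2357).
e_1·a_2 = (-0.2357)·(-4) + (-0.9428)·(-2) + 0.2357·(-1) = 2.5927.
u_2 = a_2 − 2.5927·e_1 = (-3.3889, 0.4444, -1.6111).
‖u_2‖ = 3.7786, so e_2 = (-0.8969, 0.1176, -0.4264).
e_1·a_3 = (-0.2357)·4 + (-0.9428)·0 + 0.2357·1 = -0.7071; e_2·a_3 = (-0.8969)·4 + 0.1176·0 + (-0.4264)·1 = -4.0138.
u_3 = a_3 + 0.7071·e_1 + 4.0138·e_2 = (0.2335, -0.1946, -0.5447).
‖u_3‖ = 0.6238, so e_3 = (0.3743, -0.3119, -0.8733).

Q = [[-0.2357, -0.8969, 0.3743], [-0.9428, 0.1176, -0.3119], [0.2357, -0.4264, -0.8733]], R = [[4.2426, 2.5927, -0.7071], [0.0000, 3.7786, -4.0138], [0.0000, 0.0000, 0.6238]]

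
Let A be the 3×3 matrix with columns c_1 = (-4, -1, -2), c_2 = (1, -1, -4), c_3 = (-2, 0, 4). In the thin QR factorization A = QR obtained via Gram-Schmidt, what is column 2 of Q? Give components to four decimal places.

e_2 = (0.4762, -0.1858, -0.8595)

c_1 = (-4, -1, -2); ‖c_1‖ = 4.5826, so e_1 = (-0.8729, -0.2182, -0.4364).
e_1·c_2 = (-0.8729)·1 + (-0.2182)·(-1) + (-0.4364)·(-4) = 1.0911.
u_2 = c_2 − 1.0911·e_1 = (1.9524, -0.7619, -3.5238).
‖u_2‖ = 4.0999, so e_2 = (0.4762, -0.1858, -0.8595).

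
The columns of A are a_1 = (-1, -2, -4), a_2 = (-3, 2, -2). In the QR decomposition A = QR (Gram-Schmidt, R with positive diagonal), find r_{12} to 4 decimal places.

q_1 = a_1/‖a_1‖ = (-1, -2, -4)/4.5826 = (-0.2182, -0.4364, -0.8729).
r_{12} = q_1·a_2 = 1.5275.

r_{12} = 1.5275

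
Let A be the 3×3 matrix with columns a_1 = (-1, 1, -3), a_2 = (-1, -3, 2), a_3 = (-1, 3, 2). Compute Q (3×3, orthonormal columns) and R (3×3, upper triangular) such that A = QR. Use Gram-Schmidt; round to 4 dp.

Q = [[-0.3015, -0.6039, -0.7379], [0.3015, -0.7946, 0.5270], [-0.9045, -0.0636, 0.4216]], R = [[3.3166, -2.4121, -0.6030], [0.0000, 2.8604, -1.9069], [0.0000, 0.0000, 3.1623]]

a_1 = (-1, 1, -3); ‖a_1‖ = 3.3166, so q_1 = (-0.3015, 0.3015, -0.9045).
q_1·a_2 = (-0.3015)·(-1) + 0.3015·(-3) + (-0.9045)·2 = -2.4121.
u_2 = a_2 + 2.4121·q_1 = (-1.7273, -2.2727, -0.1818).
‖u_2‖ = 2.8604, so q_2 = (-0.6039, -0.7946, -0.0636).
q_1·a_3 = (-0.3015)·(-1) + 0.3015·3 + (-0.9045)·2 = -0.6030; q_2·a_3 = (-0.6039)·(-1) + (-0.7946)·3 + (-0.0636)·2 = -1.9069.
u_3 = a_3 + 0.6030·q_1 + 1.9069·q_2 = (-2.3333, 1.6667, 1.3333).
‖u_3‖ = 3.1623, so q_3 = (-0.7379, 0.5270, 0.4216).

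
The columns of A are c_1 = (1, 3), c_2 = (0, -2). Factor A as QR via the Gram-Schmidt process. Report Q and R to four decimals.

Q = [[0.3162, 0.9487], [0.9487, -0.3162]], R = [[3.1623, -1.8974], [0.0000, 0.6325]]

c_1 = (1, 3); ‖c_1‖ = 3.1623, so e_1 = (0.3162, 0.9487).
e_1·c_2 = 0.3162·0 + 0.9487·(-2) = -1.8974.
u_2 = c_2 + 1.8974·e_1 = (0.6000, -0.2000).
‖u_2‖ = 0.6325, so e_2 = (0.9487, -0.3162).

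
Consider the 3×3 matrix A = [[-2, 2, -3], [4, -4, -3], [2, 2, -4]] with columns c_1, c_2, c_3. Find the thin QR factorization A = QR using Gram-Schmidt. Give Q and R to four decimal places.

c_1 = (-2, 4, 2); ‖c_1‖ = 4.8990, so q_1 = (-0.4082, 0.8165, 0.4082).
q_1·c_2 = (-0.4082)·2 + 0.8165·(-4) + 0.4082·2 = -3.2660.
u_2 = c_2 + 3.2660·q_1 = (0.6667, -1.3333, 3.3333).
‖u_2‖ = 3.6515, so q_2 = (0.1826, -0.3651, 0.9129).
q_1·c_3 = (-0.4082)·(-3) + 0.8165·(-3) + 0.4082·(-4) = -2.8577; q_2·c_3 = 0.1826·(-3) + (-0.3651)·(-3) + 0.9129·(-4) = -3.1038.
u_3 = c_3 + 2.8577·q_1 + 3.1038·q_2 = (-3.6000, -1.8000, 0.0000).
‖u_3‖ = 4.0249, so q_3 = (-0.8944, -0.4472, 0.0000).

Q = [[-0.4082, 0.1826, -0.8944], [0.8165, -0.3651, -0.4472], [0.4082, 0.9129, 0.0000]], R = [[4.8990, -3.2660, -2.8577], [0.0000, 3.6515, -3.1038], [0.0000, 0.0000, 4.0249]]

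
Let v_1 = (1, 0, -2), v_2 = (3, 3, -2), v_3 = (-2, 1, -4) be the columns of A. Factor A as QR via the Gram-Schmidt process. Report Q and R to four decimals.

Q = [[0.4472, 0.4581, -0.7682], [0.0000, 0.8589, 0.5121], [-0.8944, 0.2290, -0.3841]], R = [[2.2361, 3.1305, 2.6833], [0.0000, 3.4928, -0.9734], [0.0000, 0.0000, 3.5850]]

q_1 = v_1/‖v_1‖ = (1, 0, -2)/2.2361 = (0.4472, 0.0000, -0.8944).
r_{12} = q_1·v_2 = 3.1305.
u_2 = v_2 − 3.1305·q_1 = (1.6000, 3.0000, 0.8000).
‖u_2‖ = 3.4928, so q_2 = (0.4581, 0.8589, 0.2290).
r_{13} = q_1·v_3 = 2.6833; r_{23} = q_2·v_3 = -0.9734.
u_3 = v_3 − 2.6833·q_1 + 0.9734·q_2 = (-2.7541, 1.8361, -1.3770).
‖u_3‖ = 3.5850, so q_3 = (-0.7682, 0.5121, -0.3841).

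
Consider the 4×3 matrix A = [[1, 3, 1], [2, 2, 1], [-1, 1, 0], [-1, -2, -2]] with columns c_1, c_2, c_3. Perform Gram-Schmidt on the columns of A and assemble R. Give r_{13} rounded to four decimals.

c_1 = (1, 2, -1, -1); ‖c_1‖ = 2.6458, so e_1 = (0.3780, 0.7559, -0.3780, -0.3780).
r_{13} = e_1·c_3 = 1.8898.

r_{13} = 1.8898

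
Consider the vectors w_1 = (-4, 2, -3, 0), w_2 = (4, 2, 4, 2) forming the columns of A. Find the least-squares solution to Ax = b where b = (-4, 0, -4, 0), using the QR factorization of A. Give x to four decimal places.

x = (0.6027, -0.4384)

q_1 = w_1/‖w_1‖ = (-4, 2, -3, 0)/5.3852 = (-0.7428, 0.3714, -0.5571, 0.0000).
r_{12} = q_1·w_2 = -4.4567.
u_2 = w_2 + 4.4567·q_1 = (0.6897, 3.6552, 1.5172, 2.0000).
‖u_2‖ = 4.4875, so q_2 = (0.1537, 0.8145, 0.3381, 0.4457).
Qᵀb = (5.1995, -1.9671).
Back-substitute: x_2 = -1.9671/4.4875 = -0.4384.
x_1 = (5.1995 + 4.4567·(-0.4384))/5.3852 = 0.6027.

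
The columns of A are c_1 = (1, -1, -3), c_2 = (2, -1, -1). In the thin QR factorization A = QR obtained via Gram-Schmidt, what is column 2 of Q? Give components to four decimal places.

e_1 = c_1/‖c_1‖ = (1, -1, -3)/3.3166 = (0.3015, -0.3015, -0.9045).
r_{12} = e_1·c_2 = 1.8091.
u_2 = c_2 − 1.8091·e_1 = (1.4545, -0.4545, 0.6364).
‖u_2‖ = 1.6514, so e_2 = (0.8808, -0.2752, 0.3853).

e_2 = (0.8808, -0.2752, 0.3853)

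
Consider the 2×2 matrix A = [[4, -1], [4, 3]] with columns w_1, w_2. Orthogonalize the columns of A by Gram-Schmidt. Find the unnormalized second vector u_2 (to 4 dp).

u_2 = (-2.0000, 2.0000)

w_1 = (4, 4); ‖w_1‖ = 5.6569, so q_1 = (0.7071, 0.7071).
q_1·w_2 = 0.7071·(-1) + 0.7071·3 = 1.4142.
u_2 = w_2 − 1.4142·q_1 = (-2.0000, 2.0000).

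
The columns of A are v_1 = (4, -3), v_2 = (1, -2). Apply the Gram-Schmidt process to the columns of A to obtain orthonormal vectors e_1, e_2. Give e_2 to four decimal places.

e_2 = (-0.6000, -0.8000)

v_1 = (4, -3); ‖v_1‖ = 5.0000, so e_1 = (0.8000, -0.6000).
e_1·v_2 = 0.8000·1 + (-0.6000)·(-2) = 2.0000.
u_2 = v_2 − 2.0000·e_1 = (-0.6000, -0.8000).
‖u_2‖ = 1.0000, so e_2 = (-0.6000, -0.8000).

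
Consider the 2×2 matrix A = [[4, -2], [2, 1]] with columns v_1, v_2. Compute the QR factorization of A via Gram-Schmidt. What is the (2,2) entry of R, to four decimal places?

r_{22} = 1.7889

q_1 = v_1/‖v_1‖ = (4, 2)/4.4721 = (0.8944, 0.4472).
r_{12} = q_1·v_2 = -1.3416.
u_2 = v_2 + 1.3416·q_1 = (-0.8000, 1.6000).
r_{22} = ‖u_2‖ = 1.7889.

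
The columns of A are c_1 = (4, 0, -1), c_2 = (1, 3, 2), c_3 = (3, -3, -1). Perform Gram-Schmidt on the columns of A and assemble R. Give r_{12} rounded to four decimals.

q_1 = c_1/‖c_1‖ = (4, 0, -1)/4.1231 = (0.9701, 0.0000, -0.2425).
r_{12} = q_1·c_2 = 0.4851.

r_{12} = 0.4851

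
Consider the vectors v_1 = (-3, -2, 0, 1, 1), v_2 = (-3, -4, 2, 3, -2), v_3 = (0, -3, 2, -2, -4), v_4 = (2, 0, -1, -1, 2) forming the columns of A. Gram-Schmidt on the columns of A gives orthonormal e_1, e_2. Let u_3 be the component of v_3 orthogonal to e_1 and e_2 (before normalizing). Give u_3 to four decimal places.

u_3 = (-0.5294, -1.5882, 0.2353, -3.5882, -1.1765)

e_1 = v_1/‖v_1‖ = (-3, -2, 0, 1, 1)/3.8730 = (-0.7746, -0.5164, 0.0000, 0.2582, 0.2582).
r_{12} = e_1·v_2 = 4.6476.
u_2 = v_2 − 4.6476·e_1 = (0.6000, -1.6000, 2.0000, 1.8000, -3.2000).
‖u_2‖ = 4.5166, so e_2 = (0.1328, -0.3542, 0.4428, 0.3985, -0.7085).
r_{13} = e_1·v_3 = 0.0000; r_{23} = e_2·v_3 = 3.9853.
u_3 = v_3 + 0.0000·e_1 − 3.9853·e_2 = (-0.5294, -1.5882, 0.2353, -3.5882, -1.1765).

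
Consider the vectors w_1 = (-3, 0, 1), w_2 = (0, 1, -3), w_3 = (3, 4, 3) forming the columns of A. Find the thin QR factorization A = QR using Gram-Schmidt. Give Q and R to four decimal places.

Q = [[-0.9487, -0.2983, 0.1048], [0.0000, 0.3315, 0.9435], [0.3162, -0.8950, 0.3145]], R = [[3.1623, -0.9487, -1.8974], [0.0000, 3.0166, -2.2542], [0.0000, 0.0000, 5.0318]]

e_1 = w_1/‖w_1‖ = (-3, 0, 1)/3.1623 = (-0.9487, 0.0000, 0.3162).
r_{12} = e_1·w_2 = -0.9487.
u_2 = w_2 + 0.9487·e_1 = (-0.9000, 1.0000, -2.7000).
‖u_2‖ = 3.0166, so e_2 = (-0.2983, 0.3315, -0.8950).
r_{13} = e_1·w_3 = -1.8974; r_{23} = e_2·w_3 = -2.2542.
u_3 = w_3 + 1.8974·e_1 + 2.2542·e_2 = (0.5275, 4.7473, 1.5824).
‖u_3‖ = 5.0318, so e_3 = (0.1048, 0.9435, 0.3145).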